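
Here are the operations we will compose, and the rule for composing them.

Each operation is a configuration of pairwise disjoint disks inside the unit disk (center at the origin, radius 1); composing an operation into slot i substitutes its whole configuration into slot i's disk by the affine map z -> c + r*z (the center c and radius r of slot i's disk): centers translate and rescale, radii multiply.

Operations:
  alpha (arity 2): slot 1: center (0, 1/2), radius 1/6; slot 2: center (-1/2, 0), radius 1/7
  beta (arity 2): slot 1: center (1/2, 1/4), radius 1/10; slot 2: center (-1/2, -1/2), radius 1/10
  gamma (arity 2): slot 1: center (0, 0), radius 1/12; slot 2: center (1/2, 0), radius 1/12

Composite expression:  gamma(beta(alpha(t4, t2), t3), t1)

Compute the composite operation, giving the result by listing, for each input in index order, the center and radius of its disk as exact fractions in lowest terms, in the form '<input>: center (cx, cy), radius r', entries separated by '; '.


t1: center (1/2, 0), radius 1/12; t2: center (3/80, 1/48), radius 1/840; t3: center (-1/24, -1/24), radius 1/120; t4: center (1/24, 1/40), radius 1/720

Only the slot chain above each t matters under gamma; compose those maps.
tracing t4 down its 3-map path: center (1/24, 1/40), radius 1/720
tracing t2 down its 3-map path: center (3/80, 1/48), radius 1/840
tracing t3 down its 2-map path: center (-1/24, -1/24), radius 1/120
tracing t1 down its 1-map path: center (1/2, 0), radius 1/12


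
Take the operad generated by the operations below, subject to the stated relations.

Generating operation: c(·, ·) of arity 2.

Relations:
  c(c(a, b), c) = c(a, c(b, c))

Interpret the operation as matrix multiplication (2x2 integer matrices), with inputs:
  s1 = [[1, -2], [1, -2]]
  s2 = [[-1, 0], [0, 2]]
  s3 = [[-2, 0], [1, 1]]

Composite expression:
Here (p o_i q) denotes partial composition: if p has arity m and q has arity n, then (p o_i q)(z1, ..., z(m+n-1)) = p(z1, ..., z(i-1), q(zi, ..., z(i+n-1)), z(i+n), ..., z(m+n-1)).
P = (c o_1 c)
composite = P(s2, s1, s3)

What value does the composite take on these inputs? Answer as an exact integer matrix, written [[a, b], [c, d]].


[[4, 2], [-8, -4]]


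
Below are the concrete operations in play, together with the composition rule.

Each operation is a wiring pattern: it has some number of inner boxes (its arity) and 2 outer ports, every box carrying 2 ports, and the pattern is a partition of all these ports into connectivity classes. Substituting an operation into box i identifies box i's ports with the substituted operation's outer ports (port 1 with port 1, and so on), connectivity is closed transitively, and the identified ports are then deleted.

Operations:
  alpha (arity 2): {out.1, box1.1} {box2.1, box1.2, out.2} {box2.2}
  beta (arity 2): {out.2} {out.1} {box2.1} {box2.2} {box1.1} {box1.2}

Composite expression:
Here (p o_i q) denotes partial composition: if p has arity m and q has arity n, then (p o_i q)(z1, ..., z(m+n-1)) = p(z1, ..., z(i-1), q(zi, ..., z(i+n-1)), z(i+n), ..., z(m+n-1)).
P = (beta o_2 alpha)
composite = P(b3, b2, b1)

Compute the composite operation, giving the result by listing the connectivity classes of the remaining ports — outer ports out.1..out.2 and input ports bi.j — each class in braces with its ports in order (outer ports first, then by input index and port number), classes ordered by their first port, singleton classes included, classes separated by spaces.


{out.1} {out.2} {b1.1, b2.2} {b1.2} {b2.1} {b3.1} {b3.2}

Two ports join when wires chain via beta-identified ports.
composing alpha on (b2, b1), with out.j its own outer ports: {out.1, b2.1} {out.2, b1.1, b2.2} {b1.2}
composing beta on (b3, b2, b1), with out.j its own outer ports: {out.1} {out.2} {b1.1, b2.2} {b1.2} {b2.1} {b3.1} {b3.2}


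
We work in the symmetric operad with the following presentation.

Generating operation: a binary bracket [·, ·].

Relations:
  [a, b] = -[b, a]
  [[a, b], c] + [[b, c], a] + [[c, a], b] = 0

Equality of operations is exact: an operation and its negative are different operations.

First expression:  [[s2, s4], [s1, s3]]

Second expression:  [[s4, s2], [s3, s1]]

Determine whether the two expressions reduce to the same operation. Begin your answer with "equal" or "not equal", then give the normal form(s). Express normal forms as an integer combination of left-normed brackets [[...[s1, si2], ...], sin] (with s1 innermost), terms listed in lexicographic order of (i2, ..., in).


Normal form of the first expression: -[[[s1, s3], s2], s4] + [[[s1, s3], s4], s2]
Normal form of the second expression: -[[[s1, s3], s2], s4] + [[[s1, s3], s4], s2]
Same normal form: equal.

equal; both compose to -[[[s1, s3], s2], s4] + [[[s1, s3], s4], s2]


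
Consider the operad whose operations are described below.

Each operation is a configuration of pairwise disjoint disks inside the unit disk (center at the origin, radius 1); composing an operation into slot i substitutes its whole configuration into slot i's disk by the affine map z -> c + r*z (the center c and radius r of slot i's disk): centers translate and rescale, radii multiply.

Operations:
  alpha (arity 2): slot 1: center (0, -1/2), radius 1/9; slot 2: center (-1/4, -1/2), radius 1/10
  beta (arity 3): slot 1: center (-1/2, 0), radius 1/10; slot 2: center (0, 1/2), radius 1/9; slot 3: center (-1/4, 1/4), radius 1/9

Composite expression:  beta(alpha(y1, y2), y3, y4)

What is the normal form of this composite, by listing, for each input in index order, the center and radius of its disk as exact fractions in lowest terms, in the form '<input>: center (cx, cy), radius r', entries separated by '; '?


y1: center (-1/2, -1/20), radius 1/90; y2: center (-21/40, -1/20), radius 1/100; y3: center (0, 1/2), radius 1/9; y4: center (-1/4, 1/4), radius 1/9


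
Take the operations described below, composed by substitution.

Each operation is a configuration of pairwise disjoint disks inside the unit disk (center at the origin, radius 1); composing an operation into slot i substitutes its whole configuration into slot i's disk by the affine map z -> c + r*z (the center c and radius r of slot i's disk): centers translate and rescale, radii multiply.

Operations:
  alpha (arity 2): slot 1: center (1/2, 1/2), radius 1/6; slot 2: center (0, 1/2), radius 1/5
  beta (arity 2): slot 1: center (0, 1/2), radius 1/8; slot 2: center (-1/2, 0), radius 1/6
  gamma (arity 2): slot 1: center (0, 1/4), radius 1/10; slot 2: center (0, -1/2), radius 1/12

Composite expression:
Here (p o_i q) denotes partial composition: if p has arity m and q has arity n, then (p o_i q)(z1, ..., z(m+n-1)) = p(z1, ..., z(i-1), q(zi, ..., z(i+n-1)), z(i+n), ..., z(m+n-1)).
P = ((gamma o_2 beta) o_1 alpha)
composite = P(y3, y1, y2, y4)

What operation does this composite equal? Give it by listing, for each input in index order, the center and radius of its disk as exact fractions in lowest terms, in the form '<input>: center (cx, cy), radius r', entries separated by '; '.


Only the slot chain above each y matters under gamma; compose those maps.
tracing y3 down its 2-map path: center (1/20, 3/10), radius 1/60
tracing y1 down its 2-map path: center (0, 3/10), radius 1/50
tracing y2 down its 2-map path: center (0, -11/24), radius 1/96
tracing y4 down its 2-map path: center (-1/24, -1/2), radius 1/72

y1: center (0, 3/10), radius 1/50; y2: center (0, -11/24), radius 1/96; y3: center (1/20, 3/10), radius 1/60; y4: center (-1/24, -1/2), radius 1/72


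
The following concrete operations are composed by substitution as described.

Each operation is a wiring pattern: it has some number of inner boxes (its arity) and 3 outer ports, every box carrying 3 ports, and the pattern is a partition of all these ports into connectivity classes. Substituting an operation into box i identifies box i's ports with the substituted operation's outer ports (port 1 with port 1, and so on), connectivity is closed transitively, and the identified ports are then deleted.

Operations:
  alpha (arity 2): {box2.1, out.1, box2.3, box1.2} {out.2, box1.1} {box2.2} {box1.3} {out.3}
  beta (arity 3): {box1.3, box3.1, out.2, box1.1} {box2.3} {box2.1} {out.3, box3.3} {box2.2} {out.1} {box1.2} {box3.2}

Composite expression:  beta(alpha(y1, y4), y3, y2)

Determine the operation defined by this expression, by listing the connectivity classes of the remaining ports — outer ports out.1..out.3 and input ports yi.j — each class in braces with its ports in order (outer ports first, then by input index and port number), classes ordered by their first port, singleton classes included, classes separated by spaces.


{out.1} {out.2, y1.2, y2.1, y4.1, y4.3} {out.3, y2.3} {y1.1} {y1.3} {y2.2} {y3.1} {y3.2} {y3.3} {y4.2}

Reachability decides: close wires over beta-identified ports.
through alpha, on inputs (y1, y4): {out.1, y1.2, y4.1, y4.3} {out.2, y1.1} {out.3} {y1.3} {y4.2} (out.j = stage outer ports)
through beta, on inputs (y1, y4, y3, y2): {out.1} {out.2, y1.2, y2.1, y4.1, y4.3} {out.3, y2.3} {y1.1} {y1.3} {y2.2} {y3.1} {y3.2} {y3.3} {y4.2} (out.j = stage outer ports)


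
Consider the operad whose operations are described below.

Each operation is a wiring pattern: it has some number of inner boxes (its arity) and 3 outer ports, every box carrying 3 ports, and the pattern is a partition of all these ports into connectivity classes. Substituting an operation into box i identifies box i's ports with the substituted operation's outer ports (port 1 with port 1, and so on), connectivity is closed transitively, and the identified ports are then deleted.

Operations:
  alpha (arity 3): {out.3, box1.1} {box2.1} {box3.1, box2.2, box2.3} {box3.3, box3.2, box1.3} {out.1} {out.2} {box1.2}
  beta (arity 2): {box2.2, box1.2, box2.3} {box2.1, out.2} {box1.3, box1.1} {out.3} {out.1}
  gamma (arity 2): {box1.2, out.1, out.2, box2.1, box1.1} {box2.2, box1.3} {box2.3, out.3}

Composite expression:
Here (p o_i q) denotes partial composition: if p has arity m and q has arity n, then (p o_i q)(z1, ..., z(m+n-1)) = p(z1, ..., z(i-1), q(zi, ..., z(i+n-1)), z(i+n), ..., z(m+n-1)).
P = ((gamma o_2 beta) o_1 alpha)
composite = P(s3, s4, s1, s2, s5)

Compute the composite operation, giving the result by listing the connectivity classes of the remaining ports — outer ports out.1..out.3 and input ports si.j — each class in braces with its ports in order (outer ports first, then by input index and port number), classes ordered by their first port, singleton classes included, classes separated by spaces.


{out.1, out.2} {out.3} {s1.1, s4.2, s4.3} {s1.2, s1.3, s3.3} {s2.1, s2.3} {s2.2, s5.2, s5.3} {s3.1, s5.1} {s3.2} {s4.1}


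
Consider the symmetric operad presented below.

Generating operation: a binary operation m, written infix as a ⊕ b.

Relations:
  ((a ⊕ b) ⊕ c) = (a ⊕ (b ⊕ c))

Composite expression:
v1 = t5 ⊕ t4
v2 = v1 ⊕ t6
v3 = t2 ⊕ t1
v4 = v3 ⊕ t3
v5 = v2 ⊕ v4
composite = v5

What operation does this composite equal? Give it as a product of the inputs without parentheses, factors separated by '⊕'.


t5 ⊕ t4 ⊕ t6 ⊕ t2 ⊕ t1 ⊕ t3

Associativity of m dissolves the nesting; only the t-input order survives.
(t5 ⊕ t4) flattens to t5 ⊕ t4
((t5 ⊕ t4) ⊕ t6) flattens to t5 ⊕ t4 ⊕ t6
(t2 ⊕ t1) flattens to t2 ⊕ t1
((t2 ⊕ t1) ⊕ t3) flattens to t2 ⊕ t1 ⊕ t3
(((t5 ⊕ t4) ⊕ t6) ⊕ ((t2 ⊕ t1) ⊕ t3)) flattens to t5 ⊕ t4 ⊕ t6 ⊕ t2 ⊕ t1 ⊕ t3


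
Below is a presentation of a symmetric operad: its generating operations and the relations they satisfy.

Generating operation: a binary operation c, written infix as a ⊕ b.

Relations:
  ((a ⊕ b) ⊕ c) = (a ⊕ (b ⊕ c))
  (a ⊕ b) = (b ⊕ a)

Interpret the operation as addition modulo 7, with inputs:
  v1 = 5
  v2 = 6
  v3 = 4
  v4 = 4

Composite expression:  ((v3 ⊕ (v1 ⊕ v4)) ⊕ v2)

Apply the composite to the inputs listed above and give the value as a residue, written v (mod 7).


(v1 ⊕ v4) = 2
(v3 ⊕ (v1 ⊕ v4)) = 6
((v3 ⊕ (v1 ⊕ v4)) ⊕ v2) = 5

5 (mod 7)


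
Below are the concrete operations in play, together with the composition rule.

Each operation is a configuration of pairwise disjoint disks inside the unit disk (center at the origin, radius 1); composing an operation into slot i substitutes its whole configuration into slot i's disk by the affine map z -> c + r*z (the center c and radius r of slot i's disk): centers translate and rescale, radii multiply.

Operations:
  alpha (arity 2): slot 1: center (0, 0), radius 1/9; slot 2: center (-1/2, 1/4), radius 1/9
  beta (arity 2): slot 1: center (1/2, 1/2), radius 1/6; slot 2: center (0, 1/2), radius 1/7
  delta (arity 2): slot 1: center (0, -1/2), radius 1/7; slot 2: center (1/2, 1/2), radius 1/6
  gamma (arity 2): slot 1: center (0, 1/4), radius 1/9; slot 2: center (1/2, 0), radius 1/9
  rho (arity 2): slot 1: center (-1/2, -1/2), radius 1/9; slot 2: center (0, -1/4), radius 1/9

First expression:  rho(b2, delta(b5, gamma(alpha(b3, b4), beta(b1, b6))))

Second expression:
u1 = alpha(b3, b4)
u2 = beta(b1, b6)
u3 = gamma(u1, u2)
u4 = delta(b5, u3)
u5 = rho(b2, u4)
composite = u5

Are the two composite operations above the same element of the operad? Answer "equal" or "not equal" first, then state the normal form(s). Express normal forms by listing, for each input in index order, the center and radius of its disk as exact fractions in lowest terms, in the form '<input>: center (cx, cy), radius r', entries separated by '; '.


equal — both sides give b1: center (16/243, -47/243), radius 1/2916; b2: center (-1/2, -1/2), radius 1/9; b3: center (1/18, -41/216), radius 1/4374; b4: center (53/972, -46/243), radius 1/4374; b5: center (0, -11/36), radius 1/63; b6: center (7/108, -47/243), radius 1/3402

The first expression, normalized: b1: center (16/243, -47/243), radius 1/2916; b2: center (-1/2, -1/2), radius 1/9; b3: center (1/18, -41/216), radius 1/4374; b4: center (53/972, -46/243), radius 1/4374; b5: center (0, -11/36), radius 1/63; b6: center (7/108, -47/243), radius 1/3402
The second expression, normalized: b1: center (16/243, -47/243), radius 1/2916; b2: center (-1/2, -1/2), radius 1/9; b3: center (1/18, -41/216), radius 1/4374; b4: center (53/972, -46/243), radius 1/4374; b5: center (0, -11/36), radius 1/63; b6: center (7/108, -47/243), radius 1/3402
The forms coincide; equal.


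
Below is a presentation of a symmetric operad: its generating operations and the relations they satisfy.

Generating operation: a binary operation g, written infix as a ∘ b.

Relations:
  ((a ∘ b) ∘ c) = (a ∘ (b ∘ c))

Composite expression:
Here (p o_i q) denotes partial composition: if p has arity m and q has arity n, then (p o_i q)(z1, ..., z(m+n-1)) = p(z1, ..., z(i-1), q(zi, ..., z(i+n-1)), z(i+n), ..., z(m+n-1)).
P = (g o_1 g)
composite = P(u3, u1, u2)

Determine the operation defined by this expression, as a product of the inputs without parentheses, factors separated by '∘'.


u3 ∘ u1 ∘ u2

The g-tree's shape is irrelevant; the u-reading-order decides.
(u3 ∘ u1) collapses to u3 ∘ u1
((u3 ∘ u1) ∘ u2) collapses to u3 ∘ u1 ∘ u2


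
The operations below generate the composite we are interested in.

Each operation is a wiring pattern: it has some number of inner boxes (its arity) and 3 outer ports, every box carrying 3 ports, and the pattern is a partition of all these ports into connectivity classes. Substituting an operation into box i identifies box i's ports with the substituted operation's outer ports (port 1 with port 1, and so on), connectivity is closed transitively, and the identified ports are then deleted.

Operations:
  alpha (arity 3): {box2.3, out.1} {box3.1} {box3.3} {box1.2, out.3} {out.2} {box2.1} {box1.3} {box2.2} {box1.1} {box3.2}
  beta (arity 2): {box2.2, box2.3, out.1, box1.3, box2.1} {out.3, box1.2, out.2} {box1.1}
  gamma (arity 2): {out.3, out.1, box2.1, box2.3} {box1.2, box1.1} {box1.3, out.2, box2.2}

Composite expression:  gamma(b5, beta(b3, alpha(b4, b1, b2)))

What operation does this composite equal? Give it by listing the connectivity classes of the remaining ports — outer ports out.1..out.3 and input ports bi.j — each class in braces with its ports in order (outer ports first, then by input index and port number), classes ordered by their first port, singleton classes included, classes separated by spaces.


{out.1, out.2, out.3, b1.3, b3.2, b3.3, b4.2, b5.3} {b1.1} {b1.2} {b2.1} {b2.2} {b2.3} {b3.1} {b4.1} {b4.3} {b5.1, b5.2}

Two ports join when wires chain via gamma-identified ports.
stage alpha: inputs (b4, b1, b2), connectivity {out.1, b1.3} {out.2} {out.3, b4.2} {b1.1} {b1.2} {b2.1} {b2.2} {b2.3} {b4.1} {b4.3}, out.j its boundary
stage beta: inputs (b3, b4, b1, b2), connectivity {out.1, b1.3, b3.3, b4.2} {out.2, out.3, b3.2} {b1.1} {b1.2} {b2.1} {b2.2} {b2.3} {b3.1} {b4.1} {b4.3}, out.j its boundary
stage gamma: inputs (b5, b3, b4, b1, b2), connectivity {out.1, out.2, out.3, b1.3, b3.2, b3.3, b4.2, b5.3} {b1.1} {b1.2} {b2.1} {b2.2} {b2.3} {b3.1} {b4.1} {b4.3} {b5.1, b5.2}, out.j its boundary


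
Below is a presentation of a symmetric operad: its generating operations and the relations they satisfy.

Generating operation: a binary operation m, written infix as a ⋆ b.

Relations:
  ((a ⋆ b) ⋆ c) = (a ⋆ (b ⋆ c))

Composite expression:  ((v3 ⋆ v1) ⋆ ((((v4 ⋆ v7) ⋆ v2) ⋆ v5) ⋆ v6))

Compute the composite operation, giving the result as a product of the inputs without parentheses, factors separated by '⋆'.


The m-tree's shape is irrelevant; the v-reading-order decides.
(v3 ⋆ v1) collapses to v3 ⋆ v1
(v4 ⋆ v7) collapses to v4 ⋆ v7
((v4 ⋆ v7) ⋆ v2) collapses to v4 ⋆ v7 ⋆ v2
(((v4 ⋆ v7) ⋆ v2) ⋆ v5) collapses to v4 ⋆ v7 ⋆ v2 ⋆ v5
((((v4 ⋆ v7) ⋆ v2) ⋆ v5) ⋆ v6) collapses to v4 ⋆ v7 ⋆ v2 ⋆ v5 ⋆ v6
((v3 ⋆ v1) ⋆ ((((v4 ⋆ v7) ⋆ v2) ⋆ v5) ⋆ v6)) collapses to v3 ⋆ v1 ⋆ v4 ⋆ v7 ⋆ v2 ⋆ v5 ⋆ v6

v3 ⋆ v1 ⋆ v4 ⋆ v7 ⋆ v2 ⋆ v5 ⋆ v6


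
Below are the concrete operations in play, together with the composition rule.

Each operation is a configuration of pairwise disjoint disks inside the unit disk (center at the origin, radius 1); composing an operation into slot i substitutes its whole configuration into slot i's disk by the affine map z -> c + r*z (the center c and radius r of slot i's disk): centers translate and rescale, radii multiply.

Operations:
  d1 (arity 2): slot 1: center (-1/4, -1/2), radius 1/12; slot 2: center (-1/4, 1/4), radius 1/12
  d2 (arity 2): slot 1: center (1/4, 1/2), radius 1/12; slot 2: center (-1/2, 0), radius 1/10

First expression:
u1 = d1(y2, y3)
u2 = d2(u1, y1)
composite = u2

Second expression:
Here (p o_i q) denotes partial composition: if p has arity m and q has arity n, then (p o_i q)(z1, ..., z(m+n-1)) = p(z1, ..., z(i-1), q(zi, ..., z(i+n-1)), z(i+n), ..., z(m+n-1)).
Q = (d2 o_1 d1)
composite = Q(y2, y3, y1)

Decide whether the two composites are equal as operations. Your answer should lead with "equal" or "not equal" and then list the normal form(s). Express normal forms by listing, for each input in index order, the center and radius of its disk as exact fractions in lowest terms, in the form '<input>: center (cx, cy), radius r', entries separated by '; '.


equal; both compose to y1: center (-1/2, 0), radius 1/10; y2: center (11/48, 11/24), radius 1/144; y3: center (11/48, 25/48), radius 1/144

The first composite normalizes to y1: center (-1/2, 0), radius 1/10; y2: center (11/48, 11/24), radius 1/144; y3: center (11/48, 25/48), radius 1/144
The second composite normalizes to y1: center (-1/2, 0), radius 1/10; y2: center (11/48, 11/24), radius 1/144; y3: center (11/48, 25/48), radius 1/144
Both agree, so they are equal.


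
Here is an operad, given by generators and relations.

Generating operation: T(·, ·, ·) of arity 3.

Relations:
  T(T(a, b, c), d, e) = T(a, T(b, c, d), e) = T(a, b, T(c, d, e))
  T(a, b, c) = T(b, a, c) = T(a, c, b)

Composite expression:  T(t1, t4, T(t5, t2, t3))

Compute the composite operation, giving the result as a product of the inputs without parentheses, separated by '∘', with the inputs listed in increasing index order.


Shape and order are irrelevant to T; the t-input set decides.
T(t5, t2, t3) flattens to t5 ∘ t2 ∘ t3
T(t1, t4, T(t5, t2, t3)) flattens to t1 ∘ t4 ∘ t5 ∘ t2 ∘ t3
rearranged into index order: t1 ∘ t2 ∘ t3 ∘ t4 ∘ t5

t1 ∘ t2 ∘ t3 ∘ t4 ∘ t5


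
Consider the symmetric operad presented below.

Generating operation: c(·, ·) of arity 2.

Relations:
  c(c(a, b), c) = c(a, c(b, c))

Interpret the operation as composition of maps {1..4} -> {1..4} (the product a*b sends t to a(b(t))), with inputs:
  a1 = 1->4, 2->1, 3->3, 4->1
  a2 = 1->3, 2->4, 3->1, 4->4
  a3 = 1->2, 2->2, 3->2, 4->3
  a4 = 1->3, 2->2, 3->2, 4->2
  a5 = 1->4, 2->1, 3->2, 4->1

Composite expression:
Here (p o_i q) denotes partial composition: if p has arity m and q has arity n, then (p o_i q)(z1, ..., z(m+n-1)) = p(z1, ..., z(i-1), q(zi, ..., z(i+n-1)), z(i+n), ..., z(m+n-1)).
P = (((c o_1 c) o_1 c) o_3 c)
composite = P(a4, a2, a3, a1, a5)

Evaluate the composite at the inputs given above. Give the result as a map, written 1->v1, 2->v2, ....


c(a4, a2) = 1->2, 2->2, 3->3, 4->2
c(a3, a1) = 1->3, 2->2, 3->2, 4->2
c(c(a4, a2), c(a3, a1)) = 1->3, 2->2, 3->2, 4->2
c(c(c(a4, a2), c(a3, a1)), a5) = 1->2, 2->3, 3->2, 4->3

1->2, 2->3, 3->2, 4->3


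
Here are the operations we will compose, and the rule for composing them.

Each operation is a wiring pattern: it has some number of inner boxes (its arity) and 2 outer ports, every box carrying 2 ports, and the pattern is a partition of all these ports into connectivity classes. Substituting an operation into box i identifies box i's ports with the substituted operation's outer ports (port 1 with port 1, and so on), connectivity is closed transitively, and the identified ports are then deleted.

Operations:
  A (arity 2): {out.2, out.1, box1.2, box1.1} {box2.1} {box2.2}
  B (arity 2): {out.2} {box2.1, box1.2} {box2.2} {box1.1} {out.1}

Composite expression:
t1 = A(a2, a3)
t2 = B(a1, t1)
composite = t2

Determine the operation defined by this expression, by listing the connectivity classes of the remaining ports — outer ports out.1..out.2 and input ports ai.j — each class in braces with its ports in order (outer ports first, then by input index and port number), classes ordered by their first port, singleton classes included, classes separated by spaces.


{out.1} {out.2} {a1.1} {a1.2, a2.1, a2.2} {a3.1} {a3.2}

Substituting into B glues patterns; closure does the rest.
A over (a2, a3) gives {out.1, out.2, a2.1, a2.2} {a3.1} {a3.2}, out.j being that stage's outer ports
B over (a1, a2, a3) gives {out.1} {out.2} {a1.1} {a1.2, a2.1, a2.2} {a3.1} {a3.2}, out.j being that stage's outer ports


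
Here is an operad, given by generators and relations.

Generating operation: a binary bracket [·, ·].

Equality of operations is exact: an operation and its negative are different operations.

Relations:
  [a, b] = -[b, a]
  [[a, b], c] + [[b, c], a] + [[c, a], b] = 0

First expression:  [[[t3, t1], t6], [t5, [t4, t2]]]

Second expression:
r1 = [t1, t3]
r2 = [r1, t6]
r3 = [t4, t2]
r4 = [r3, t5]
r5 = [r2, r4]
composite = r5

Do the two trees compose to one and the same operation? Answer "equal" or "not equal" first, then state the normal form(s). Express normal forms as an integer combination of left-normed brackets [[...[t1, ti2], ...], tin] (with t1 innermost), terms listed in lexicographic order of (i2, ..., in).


equal; both compose to -[[[[[t1, t3], t6], t2], t4], t5] + [[[[[t1, t3], t6], t4], t2], t5] + [[[[[t1, t3], t6], t5], t2], t4] - [[[[[t1, t3], t6], t5], t4], t2]

In normal form, the first expression is -[[[[[t1, t3], t6], t2], t4], t5] + [[[[[t1, t3], t6], t4], t2], t5] + [[[[[t1, t3], t6], t5], t2], t4] - [[[[[t1, t3], t6], t5], t4], t2]
In normal form, the second expression is -[[[[[t1, t3], t6], t2], t4], t5] + [[[[[t1, t3], t6], t4], t2], t5] + [[[[[t1, t3], t6], t5], t2], t4] - [[[[[t1, t3], t6], t5], t4], t2]
Same normal form: equal.


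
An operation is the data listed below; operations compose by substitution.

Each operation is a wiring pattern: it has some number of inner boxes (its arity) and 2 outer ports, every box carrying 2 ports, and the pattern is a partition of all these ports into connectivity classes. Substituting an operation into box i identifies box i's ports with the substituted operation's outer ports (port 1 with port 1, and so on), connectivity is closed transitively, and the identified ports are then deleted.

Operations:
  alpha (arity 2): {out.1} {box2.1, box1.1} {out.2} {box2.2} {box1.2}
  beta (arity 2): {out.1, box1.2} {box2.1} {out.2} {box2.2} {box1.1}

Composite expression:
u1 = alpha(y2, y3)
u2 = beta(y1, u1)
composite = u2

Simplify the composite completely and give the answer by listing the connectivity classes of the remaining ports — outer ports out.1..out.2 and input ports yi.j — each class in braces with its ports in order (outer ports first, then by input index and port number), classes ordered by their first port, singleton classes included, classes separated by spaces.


{out.1, y1.2} {out.2} {y1.1} {y2.1, y3.1} {y2.2} {y3.2}

Connectivity passes through glued beta-boundaries; trace each wire chain.
through alpha, on inputs (y2, y3): {out.1} {out.2} {y2.1, y3.1} {y2.2} {y3.2} (out.j = stage outer ports)
through beta, on inputs (y1, y2, y3): {out.1, y1.2} {out.2} {y1.1} {y2.1, y3.1} {y2.2} {y3.2} (out.j = stage outer ports)


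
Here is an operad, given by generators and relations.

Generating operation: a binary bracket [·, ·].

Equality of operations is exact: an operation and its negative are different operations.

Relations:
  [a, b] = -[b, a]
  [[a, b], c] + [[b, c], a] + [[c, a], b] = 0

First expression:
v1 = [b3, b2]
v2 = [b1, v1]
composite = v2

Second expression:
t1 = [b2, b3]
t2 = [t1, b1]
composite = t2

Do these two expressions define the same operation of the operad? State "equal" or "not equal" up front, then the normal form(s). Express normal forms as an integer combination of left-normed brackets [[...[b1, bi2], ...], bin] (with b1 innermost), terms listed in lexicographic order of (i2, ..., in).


equal; the common form is -[[b1, b2], b3] + [[b1, b3], b2]

Reducing the first expression gives -[[b1, b2], b3] + [[b1, b3], b2]
Reducing the second expression gives -[[b1, b2], b3] + [[b1, b3], b2]
Identical normal forms: equal.


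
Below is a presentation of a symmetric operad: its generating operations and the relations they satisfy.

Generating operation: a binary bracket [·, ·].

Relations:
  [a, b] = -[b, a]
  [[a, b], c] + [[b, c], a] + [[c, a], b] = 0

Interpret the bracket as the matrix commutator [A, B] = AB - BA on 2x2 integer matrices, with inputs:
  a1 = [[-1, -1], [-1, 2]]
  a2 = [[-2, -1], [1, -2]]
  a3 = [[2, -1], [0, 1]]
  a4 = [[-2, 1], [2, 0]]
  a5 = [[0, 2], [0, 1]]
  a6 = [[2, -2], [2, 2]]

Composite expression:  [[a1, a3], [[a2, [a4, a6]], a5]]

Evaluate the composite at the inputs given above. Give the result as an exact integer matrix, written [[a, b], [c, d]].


[[-68, 232], [24, 68]]

[a1, a3] = [[-1, 4], [-1, 1]]
[a4, a6] = [[6, 4], [4, -6]]
[a2, [a4, a6]] = [[-8, 12], [12, 8]]
[[a2, [a4, a6]], a5] = [[-24, -20], [-12, 24]]
[[a1, a3], [[a2, [a4, a6]], a5]] = [[-68, 232], [24, 68]]


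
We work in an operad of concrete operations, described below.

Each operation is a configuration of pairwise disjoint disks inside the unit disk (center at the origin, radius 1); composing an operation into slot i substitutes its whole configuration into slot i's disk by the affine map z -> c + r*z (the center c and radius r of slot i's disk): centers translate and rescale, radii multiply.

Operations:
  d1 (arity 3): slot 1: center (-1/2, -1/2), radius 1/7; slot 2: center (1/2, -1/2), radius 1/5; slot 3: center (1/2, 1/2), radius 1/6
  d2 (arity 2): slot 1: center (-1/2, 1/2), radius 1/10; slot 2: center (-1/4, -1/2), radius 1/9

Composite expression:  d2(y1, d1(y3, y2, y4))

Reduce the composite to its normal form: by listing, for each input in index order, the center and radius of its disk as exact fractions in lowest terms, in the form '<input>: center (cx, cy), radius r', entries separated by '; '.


Nesting under d2 composes maps z -> c + r*z down each y-path.
input y1: applying the 1 nested substitution gives center (-1/2, 1/2), radius 1/10
input y3: applying the 2 nested substitutions gives center (-11/36, -5/9), radius 1/63
input y2: applying the 2 nested substitutions gives center (-7/36, -5/9), radius 1/45
input y4: applying the 2 nested substitutions gives center (-7/36, -4/9), radius 1/54

y1: center (-1/2, 1/2), radius 1/10; y2: center (-7/36, -5/9), radius 1/45; y3: center (-11/36, -5/9), radius 1/63; y4: center (-7/36, -4/9), radius 1/54


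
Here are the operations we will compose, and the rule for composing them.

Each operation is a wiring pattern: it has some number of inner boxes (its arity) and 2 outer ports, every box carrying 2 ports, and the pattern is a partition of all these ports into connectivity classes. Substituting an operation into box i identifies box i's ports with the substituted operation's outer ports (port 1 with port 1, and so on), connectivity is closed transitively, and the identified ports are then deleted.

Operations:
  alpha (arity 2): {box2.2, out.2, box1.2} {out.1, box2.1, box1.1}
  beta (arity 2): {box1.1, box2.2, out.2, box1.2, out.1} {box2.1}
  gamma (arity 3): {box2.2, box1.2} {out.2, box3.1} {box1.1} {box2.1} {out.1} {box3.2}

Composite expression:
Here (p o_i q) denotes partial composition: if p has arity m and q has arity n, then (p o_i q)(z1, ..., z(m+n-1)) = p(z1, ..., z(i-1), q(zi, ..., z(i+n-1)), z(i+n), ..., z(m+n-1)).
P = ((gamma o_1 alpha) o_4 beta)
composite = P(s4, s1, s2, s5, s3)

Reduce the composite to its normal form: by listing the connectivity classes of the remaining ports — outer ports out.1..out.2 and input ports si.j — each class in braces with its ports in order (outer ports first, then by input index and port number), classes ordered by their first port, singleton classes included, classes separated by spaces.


{out.1} {out.2, s3.2, s5.1, s5.2} {s1.1, s4.1} {s1.2, s2.2, s4.2} {s2.1} {s3.1}

After gluing at gamma, chains via deleted ports link the s-ports.
stage alpha: inputs (s4, s1), connectivity {out.1, s1.1, s4.1} {out.2, s1.2, s4.2}, out.j its boundary
stage beta: inputs (s5, s3), connectivity {out.1, out.2, s3.2, s5.1, s5.2} {s3.1}, out.j its boundary
stage gamma: inputs (s4, s1, s2, s5, s3), connectivity {out.1} {out.2, s3.2, s5.1, s5.2} {s1.1, s4.1} {s1.2, s2.2, s4.2} {s2.1} {s3.1}, out.j its boundary


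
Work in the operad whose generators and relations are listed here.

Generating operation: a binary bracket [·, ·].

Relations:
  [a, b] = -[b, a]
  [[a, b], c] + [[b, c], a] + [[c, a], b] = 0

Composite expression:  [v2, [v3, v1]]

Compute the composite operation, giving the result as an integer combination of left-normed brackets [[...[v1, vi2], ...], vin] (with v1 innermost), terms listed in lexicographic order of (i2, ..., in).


[[v1, v3], v2]

Skip Jacobi rewriting: expand, keep v1-initial words, read off terms.
Composite bracket: [v2, [v3, v1]]
Each bracket splits as ab - ba, giving 4 signed words (2^2 = 4).
Collect the words opening with v1:
  sign of v1v3v2 is +1, so it contributes +[[v1, v3], v2]


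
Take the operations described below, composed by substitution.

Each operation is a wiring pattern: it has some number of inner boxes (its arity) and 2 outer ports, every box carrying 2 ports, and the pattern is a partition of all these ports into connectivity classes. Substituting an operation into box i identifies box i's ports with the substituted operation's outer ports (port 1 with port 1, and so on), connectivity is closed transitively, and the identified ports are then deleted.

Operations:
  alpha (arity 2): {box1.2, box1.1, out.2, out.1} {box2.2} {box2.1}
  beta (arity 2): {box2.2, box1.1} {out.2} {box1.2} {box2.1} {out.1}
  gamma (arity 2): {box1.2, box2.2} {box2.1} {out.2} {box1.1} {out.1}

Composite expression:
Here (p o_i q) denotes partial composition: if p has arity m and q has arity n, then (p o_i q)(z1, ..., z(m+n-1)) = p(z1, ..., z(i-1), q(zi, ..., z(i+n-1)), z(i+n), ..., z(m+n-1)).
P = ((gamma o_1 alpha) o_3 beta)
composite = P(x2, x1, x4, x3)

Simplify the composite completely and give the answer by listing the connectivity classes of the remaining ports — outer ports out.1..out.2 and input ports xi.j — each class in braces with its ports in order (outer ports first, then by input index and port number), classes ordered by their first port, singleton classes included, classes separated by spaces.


Connectivity passes through glued gamma-boundaries; trace each wire chain.
stage alpha: inputs (x2, x1), connectivity {out.1, out.2, x2.1, x2.2} {x1.1} {x1.2}, out.j its boundary
stage beta: inputs (x4, x3), connectivity {out.1} {out.2} {x3.1} {x3.2, x4.1} {x4.2}, out.j its boundary
stage gamma: inputs (x2, x1, x4, x3), connectivity {out.1} {out.2} {x1.1} {x1.2} {x2.1, x2.2} {x3.1} {x3.2, x4.1} {x4.2}, out.j its boundary

{out.1} {out.2} {x1.1} {x1.2} {x2.1, x2.2} {x3.1} {x3.2, x4.1} {x4.2}


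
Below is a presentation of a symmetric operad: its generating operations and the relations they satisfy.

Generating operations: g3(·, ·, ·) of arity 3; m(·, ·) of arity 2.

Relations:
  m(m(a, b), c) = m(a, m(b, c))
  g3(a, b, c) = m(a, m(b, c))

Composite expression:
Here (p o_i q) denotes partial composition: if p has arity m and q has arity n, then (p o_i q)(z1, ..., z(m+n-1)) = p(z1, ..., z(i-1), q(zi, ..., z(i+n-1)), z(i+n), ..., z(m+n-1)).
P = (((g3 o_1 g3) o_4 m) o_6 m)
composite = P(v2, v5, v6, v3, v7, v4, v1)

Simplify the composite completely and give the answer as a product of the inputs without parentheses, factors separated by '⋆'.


Key point: g3 is associative — brackets drop, the v-order remains.
g3(v2, v5, v6) collapses to v2 ⋆ v5 ⋆ v6
m(v3, v7) collapses to v3 ⋆ v7
m(v4, v1) collapses to v4 ⋆ v1
g3(g3(v2, v5, v6), m(v3, v7), m(v4, v1)) collapses to v2 ⋆ v5 ⋆ v6 ⋆ v3 ⋆ v7 ⋆ v4 ⋆ v1

v2 ⋆ v5 ⋆ v6 ⋆ v3 ⋆ v7 ⋆ v4 ⋆ v1


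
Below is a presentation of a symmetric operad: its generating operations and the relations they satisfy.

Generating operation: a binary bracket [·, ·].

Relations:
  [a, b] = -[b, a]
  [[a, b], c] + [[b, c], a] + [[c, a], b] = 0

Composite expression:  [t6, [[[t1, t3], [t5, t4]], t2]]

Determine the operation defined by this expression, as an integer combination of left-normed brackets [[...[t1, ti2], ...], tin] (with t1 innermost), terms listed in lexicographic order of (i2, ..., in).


Antisymmetry and Jacobi reduce to t1-anchored left-normed brackets.
Composite bracket: [t6, [[[t1, t3], [t5, t4]], t2]]
Under [a, b] = ab - ba we get 32 signed associative words (2^5 = 32).
Coefficients come from the t1-initial words:
  the word t1t3t4t5t2t6 carries sign +1 and contributes +[[[[[t1, t3], t4], t5], t2], t6]
  the word t1t3t5t4t2t6 carries sign -1 and contributes -[[[[[t1, t3], t5], t4], t2], t6]

[[[[[t1, t3], t4], t5], t2], t6] - [[[[[t1, t3], t5], t4], t2], t6]


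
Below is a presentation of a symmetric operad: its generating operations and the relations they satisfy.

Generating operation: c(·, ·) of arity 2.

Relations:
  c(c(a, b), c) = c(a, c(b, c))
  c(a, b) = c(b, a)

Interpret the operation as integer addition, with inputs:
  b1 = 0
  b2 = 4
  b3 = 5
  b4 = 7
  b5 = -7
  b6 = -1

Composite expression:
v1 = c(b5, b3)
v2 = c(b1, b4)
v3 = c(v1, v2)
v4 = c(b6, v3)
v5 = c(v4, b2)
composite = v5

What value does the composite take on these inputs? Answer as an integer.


8

c(b5, b3) = -2
c(b1, b4) = 7
c(c(b5, b3), c(b1, b4)) = 5
c(b6, c(c(b5, b3), c(b1, b4))) = 4
c(c(b6, c(c(b5, b3), c(b1, b4))), b2) = 8


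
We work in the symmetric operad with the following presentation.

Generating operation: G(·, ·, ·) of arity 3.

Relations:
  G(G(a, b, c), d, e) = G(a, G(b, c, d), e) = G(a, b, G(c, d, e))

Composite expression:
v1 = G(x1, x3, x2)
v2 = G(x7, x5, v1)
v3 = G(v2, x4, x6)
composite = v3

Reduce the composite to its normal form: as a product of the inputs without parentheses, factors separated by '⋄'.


x7 ⋄ x5 ⋄ x1 ⋄ x3 ⋄ x2 ⋄ x4 ⋄ x6

Key point: G is associative — brackets drop, the x-order remains.
G(x1, x3, x2) linearizes to x1 ⋄ x3 ⋄ x2
G(x7, x5, G(x1, x3, x2)) linearizes to x7 ⋄ x5 ⋄ x1 ⋄ x3 ⋄ x2
G(G(x7, x5, G(x1, x3, x2)), x4, x6) linearizes to x7 ⋄ x5 ⋄ x1 ⋄ x3 ⋄ x2 ⋄ x4 ⋄ x6


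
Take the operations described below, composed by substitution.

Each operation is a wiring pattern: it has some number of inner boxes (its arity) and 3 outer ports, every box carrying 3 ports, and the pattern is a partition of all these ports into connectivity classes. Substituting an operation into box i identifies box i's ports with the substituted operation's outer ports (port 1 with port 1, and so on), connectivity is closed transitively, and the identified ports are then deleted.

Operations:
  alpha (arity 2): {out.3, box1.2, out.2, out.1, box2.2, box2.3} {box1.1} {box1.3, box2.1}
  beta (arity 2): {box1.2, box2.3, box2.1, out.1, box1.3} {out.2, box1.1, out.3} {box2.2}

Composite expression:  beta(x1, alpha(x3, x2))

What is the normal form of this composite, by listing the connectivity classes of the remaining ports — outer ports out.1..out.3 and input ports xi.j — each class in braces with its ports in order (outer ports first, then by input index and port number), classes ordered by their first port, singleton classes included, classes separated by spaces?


{out.1, x1.2, x1.3, x2.2, x2.3, x3.2} {out.2, out.3, x1.1} {x2.1, x3.3} {x3.1}

Treat the ports identified at beta as solder joints: merge, then drop.
through alpha, on inputs (x3, x2): {out.1, out.2, out.3, x2.2, x2.3, x3.2} {x2.1, x3.3} {x3.1} (out.j = stage outer ports)
through beta, on inputs (x1, x3, x2): {out.1, x1.2, x1.3, x2.2, x2.3, x3.2} {out.2, out.3, x1.1} {x2.1, x3.3} {x3.1} (out.j = stage outer ports)


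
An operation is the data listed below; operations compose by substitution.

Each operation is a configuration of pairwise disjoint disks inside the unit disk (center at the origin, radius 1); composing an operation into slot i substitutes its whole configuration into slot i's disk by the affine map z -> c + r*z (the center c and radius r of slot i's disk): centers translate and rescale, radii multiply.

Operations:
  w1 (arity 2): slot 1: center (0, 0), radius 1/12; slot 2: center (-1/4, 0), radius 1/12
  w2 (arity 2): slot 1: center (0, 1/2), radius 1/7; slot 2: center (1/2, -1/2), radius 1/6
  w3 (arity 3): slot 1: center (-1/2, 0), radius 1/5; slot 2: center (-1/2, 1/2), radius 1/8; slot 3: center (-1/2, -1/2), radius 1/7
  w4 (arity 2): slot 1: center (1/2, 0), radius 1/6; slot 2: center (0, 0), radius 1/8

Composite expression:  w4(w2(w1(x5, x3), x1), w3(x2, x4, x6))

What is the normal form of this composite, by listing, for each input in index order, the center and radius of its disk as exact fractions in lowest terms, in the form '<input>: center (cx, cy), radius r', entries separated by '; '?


x1: center (7/12, -1/12), radius 1/36; x2: center (-1/16, 0), radius 1/40; x3: center (83/168, 1/12), radius 1/504; x4: center (-1/16, 1/16), radius 1/64; x5: center (1/2, 1/12), radius 1/504; x6: center (-1/16, -1/16), radius 1/56


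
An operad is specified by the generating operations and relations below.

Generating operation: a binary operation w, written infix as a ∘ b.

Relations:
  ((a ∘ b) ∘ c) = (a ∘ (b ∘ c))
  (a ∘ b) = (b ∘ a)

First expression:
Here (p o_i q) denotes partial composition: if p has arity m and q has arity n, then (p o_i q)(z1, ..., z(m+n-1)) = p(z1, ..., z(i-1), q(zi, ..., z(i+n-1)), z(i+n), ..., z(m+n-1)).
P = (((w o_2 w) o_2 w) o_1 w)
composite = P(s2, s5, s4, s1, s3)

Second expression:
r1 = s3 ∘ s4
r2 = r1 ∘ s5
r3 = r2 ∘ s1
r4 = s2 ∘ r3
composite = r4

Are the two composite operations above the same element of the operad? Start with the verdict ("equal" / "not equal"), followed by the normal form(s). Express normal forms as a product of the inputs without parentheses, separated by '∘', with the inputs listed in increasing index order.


equal; the common form is s1 ∘ s2 ∘ s3 ∘ s4 ∘ s5

The first expression, normalized: s1 ∘ s2 ∘ s3 ∘ s4 ∘ s5
The second expression, normalized: s1 ∘ s2 ∘ s3 ∘ s4 ∘ s5
One common form — equal.
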